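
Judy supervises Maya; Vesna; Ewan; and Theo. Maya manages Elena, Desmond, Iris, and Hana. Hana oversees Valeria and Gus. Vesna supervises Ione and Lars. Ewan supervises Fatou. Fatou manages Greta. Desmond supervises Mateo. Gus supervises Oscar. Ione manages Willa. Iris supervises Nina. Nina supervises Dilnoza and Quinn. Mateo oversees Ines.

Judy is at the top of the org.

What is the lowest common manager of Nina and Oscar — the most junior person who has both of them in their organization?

Nina's chain of managers is Iris, Maya, Judy. Oscar's chain of managers is Gus, Hana, Maya, Judy. The first manager that appears in both chains is Maya.

Maya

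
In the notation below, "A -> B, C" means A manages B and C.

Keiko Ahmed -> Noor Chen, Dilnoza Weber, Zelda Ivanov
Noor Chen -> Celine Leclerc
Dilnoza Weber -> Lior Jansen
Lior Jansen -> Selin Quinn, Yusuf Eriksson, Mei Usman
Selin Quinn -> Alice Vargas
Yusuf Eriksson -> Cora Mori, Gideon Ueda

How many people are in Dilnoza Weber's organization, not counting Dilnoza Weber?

7

Dilnoza Weber directly manages Lior Jansen. Under Lior Jansen: Mei Usman, Yusuf Eriksson, Gideon Ueda, Cora Mori, Selin Quinn, Alice Vargas (6). That's 7 in total.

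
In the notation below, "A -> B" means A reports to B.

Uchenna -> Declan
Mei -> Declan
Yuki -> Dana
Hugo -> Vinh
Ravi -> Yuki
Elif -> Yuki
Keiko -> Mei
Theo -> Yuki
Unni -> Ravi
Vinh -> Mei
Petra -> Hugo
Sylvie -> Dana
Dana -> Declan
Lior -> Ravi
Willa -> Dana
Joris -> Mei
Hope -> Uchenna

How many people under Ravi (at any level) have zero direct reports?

2

The people in Ravi's organization with no one reporting to them are Lior, Unni. That is 2.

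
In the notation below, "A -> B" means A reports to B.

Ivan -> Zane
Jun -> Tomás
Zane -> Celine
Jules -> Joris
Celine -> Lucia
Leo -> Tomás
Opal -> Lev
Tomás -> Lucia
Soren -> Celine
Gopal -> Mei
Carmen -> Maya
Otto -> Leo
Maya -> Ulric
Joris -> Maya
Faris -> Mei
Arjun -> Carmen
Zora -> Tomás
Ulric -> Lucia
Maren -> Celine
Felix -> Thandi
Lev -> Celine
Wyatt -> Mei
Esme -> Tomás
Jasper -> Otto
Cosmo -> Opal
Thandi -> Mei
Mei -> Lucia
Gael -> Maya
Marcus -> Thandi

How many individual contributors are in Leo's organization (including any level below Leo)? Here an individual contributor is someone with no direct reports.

The only person in Leo's organization with no one reporting to them is Jasper. That is 1.

1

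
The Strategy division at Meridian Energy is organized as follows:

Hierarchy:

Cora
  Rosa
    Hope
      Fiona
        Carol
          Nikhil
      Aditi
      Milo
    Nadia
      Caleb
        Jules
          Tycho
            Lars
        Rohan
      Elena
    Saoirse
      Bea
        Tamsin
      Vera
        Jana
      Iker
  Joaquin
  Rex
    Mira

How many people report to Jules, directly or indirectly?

2

Jules directly manages Tycho. Under Tycho: Lars (1). That's 2 in total.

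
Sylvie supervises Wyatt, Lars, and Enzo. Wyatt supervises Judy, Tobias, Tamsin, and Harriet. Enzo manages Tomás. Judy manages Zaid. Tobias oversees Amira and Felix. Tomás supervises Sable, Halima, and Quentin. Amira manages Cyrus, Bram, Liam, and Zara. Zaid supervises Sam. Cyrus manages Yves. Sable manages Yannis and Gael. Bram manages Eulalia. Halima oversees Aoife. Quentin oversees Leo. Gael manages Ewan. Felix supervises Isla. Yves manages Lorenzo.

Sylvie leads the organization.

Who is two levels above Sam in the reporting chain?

Judy

Sam reports to Zaid, and Zaid reports to Judy. So Sam's skip-level manager is Judy.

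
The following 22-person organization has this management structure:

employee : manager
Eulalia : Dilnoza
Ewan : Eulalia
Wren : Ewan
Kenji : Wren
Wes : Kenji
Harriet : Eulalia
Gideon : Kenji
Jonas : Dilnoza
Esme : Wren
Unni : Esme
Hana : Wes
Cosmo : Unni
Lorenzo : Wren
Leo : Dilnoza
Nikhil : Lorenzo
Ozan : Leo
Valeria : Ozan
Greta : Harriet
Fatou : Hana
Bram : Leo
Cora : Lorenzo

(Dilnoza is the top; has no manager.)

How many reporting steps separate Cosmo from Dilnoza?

Chain from Cosmo up to Dilnoza: Cosmo → Unni → Esme → Wren → Ewan → Eulalia → Dilnoza. That is 6 steps up, so Cosmo is 6 levels below Dilnoza.

6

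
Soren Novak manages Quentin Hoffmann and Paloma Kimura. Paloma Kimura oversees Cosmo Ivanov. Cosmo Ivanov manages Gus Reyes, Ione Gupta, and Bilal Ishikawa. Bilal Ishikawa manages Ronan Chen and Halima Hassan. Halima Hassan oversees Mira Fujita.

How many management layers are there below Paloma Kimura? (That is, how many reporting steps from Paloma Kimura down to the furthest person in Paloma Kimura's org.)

The longest chain under Paloma Kimura runs Paloma Kimura → Cosmo Ivanov → Bilal Ishikawa → Halima Hassan → Mira Fujita, which is 4 levels below Paloma Kimura.

4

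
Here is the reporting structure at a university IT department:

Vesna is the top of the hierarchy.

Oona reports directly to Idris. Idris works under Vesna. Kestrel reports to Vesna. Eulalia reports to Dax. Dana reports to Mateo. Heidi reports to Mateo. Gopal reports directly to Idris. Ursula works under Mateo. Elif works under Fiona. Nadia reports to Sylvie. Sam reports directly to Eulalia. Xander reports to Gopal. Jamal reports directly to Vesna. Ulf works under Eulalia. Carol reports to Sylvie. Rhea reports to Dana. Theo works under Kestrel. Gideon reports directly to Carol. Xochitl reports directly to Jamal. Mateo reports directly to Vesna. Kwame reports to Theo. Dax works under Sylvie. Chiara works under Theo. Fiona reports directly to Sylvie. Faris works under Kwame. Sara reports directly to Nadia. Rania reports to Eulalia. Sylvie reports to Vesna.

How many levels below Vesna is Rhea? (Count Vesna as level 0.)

Chain from Rhea up to Vesna: Rhea → Dana → Mateo → Vesna. That is 3 steps up, so Rhea is 3 levels below Vesna.

3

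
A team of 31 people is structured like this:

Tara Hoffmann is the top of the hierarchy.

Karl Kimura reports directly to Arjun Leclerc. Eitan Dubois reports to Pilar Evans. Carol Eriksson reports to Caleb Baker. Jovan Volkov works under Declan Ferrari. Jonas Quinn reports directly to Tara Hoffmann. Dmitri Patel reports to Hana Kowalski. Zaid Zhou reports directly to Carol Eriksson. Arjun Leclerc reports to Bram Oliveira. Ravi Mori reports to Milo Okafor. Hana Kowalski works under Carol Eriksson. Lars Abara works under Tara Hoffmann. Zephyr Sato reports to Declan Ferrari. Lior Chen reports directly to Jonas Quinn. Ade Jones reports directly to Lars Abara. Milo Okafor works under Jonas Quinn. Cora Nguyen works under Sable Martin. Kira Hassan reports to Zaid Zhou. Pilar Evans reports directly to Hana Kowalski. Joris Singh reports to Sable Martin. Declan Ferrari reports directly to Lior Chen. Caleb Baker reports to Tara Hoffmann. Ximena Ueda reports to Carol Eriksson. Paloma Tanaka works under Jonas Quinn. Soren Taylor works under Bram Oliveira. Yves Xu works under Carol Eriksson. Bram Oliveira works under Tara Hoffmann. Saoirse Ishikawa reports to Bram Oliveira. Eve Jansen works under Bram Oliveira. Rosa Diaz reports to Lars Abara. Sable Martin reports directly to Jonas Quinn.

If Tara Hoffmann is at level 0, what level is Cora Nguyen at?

3

Chain from Cora Nguyen up to Tara Hoffmann: Cora Nguyen → Sable Martin → Jonas Quinn → Tara Hoffmann. That is 3 steps up, so Cora Nguyen is 3 levels below Tara Hoffmann.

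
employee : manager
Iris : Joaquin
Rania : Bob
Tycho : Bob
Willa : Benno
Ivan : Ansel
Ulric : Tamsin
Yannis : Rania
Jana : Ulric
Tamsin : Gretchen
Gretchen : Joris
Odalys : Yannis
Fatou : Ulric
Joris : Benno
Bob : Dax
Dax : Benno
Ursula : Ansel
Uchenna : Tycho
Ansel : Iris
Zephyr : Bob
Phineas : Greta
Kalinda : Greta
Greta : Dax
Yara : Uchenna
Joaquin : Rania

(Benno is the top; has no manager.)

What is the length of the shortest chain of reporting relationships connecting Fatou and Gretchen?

Fatou is in Gretchen's organization: the chain from Fatou up to Gretchen is Fatou → Ulric → Tamsin → Gretchen, which is 3 links.

3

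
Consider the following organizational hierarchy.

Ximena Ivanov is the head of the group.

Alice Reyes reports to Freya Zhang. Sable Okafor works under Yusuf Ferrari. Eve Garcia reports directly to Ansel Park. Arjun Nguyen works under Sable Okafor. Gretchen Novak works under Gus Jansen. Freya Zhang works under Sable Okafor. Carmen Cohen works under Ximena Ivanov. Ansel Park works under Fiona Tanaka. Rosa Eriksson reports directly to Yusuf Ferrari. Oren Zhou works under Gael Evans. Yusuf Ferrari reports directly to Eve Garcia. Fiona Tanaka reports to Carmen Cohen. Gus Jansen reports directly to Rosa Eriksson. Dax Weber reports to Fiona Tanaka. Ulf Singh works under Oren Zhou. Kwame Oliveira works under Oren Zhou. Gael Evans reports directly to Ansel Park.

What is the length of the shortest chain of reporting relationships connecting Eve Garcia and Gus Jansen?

Gus Jansen is in Eve Garcia's organization: the chain from Gus Jansen up to Eve Garcia is Gus Jansen → Rosa Eriksson → Yusuf Ferrari → Eve Garcia, which is 3 links.

3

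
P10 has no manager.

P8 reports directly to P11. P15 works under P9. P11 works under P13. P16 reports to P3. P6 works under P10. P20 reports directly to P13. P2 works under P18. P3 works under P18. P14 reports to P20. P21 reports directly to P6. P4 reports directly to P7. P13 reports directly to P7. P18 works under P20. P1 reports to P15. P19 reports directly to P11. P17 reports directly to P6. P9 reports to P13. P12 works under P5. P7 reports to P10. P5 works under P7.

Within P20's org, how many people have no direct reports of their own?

3

The people in P20's organization with no one reporting to them are P14, P2, P16. That is 3.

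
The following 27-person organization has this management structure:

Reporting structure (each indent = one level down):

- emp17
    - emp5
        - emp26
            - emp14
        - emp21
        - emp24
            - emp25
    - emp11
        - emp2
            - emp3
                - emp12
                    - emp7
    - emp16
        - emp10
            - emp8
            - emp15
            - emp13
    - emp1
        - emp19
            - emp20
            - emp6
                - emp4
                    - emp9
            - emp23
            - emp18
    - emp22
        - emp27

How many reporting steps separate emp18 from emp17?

3

Chain from emp18 up to emp17: emp18 → emp19 → emp1 → emp17. That is 3 steps up, so emp18 is 3 levels below emp17.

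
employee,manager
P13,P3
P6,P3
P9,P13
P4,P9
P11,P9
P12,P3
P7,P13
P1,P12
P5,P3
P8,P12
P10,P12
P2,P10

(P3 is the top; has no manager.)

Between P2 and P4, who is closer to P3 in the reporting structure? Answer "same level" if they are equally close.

same level

Both P2 and P4 are 3 levels below P3.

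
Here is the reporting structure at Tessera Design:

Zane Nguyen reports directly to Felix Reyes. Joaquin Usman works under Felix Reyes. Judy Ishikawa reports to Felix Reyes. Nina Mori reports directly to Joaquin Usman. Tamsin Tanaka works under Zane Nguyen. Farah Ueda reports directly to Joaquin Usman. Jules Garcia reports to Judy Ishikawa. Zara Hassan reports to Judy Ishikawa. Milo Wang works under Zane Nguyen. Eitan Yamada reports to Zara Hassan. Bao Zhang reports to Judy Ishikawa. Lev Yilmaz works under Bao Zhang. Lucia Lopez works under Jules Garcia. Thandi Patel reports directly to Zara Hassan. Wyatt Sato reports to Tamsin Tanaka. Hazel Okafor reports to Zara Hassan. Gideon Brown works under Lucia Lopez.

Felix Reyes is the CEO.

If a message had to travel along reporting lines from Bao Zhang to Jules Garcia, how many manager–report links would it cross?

Bao Zhang is 1 level below Judy Ishikawa, and Jules Garcia is 1 level below Judy Ishikawa (their lowest common manager). The shortest path runs up from Bao Zhang to Judy Ishikawa and back down to Jules Garcia: 1 + 1 = 2 links.

2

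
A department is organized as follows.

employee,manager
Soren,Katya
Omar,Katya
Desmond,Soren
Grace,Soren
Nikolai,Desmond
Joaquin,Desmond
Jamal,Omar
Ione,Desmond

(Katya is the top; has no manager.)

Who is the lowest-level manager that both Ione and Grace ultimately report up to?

Soren

Ione's chain of managers is Desmond, Soren, Katya. Grace's chain of managers is Soren, Katya. The first manager that appears in both chains is Soren.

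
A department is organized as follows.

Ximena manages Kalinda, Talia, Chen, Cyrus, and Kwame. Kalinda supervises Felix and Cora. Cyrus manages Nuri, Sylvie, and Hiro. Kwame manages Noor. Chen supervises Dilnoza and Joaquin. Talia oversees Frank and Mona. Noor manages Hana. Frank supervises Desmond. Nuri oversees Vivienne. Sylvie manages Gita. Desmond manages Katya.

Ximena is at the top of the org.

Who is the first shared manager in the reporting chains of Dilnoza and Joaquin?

Dilnoza's chain of managers is Chen, Ximena. Joaquin's chain of managers is Chen, Ximena. The first manager that appears in both chains is Chen.

Chen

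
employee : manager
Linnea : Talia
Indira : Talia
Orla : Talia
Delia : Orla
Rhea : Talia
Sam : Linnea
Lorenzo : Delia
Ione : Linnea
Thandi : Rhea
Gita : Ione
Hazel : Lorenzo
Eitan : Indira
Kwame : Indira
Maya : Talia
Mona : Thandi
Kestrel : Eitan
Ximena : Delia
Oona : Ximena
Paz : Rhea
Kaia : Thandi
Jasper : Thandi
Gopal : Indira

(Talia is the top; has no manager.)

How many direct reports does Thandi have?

Thandi directly manages Mona, Kaia, Jasper. That is 3 direct reports.

3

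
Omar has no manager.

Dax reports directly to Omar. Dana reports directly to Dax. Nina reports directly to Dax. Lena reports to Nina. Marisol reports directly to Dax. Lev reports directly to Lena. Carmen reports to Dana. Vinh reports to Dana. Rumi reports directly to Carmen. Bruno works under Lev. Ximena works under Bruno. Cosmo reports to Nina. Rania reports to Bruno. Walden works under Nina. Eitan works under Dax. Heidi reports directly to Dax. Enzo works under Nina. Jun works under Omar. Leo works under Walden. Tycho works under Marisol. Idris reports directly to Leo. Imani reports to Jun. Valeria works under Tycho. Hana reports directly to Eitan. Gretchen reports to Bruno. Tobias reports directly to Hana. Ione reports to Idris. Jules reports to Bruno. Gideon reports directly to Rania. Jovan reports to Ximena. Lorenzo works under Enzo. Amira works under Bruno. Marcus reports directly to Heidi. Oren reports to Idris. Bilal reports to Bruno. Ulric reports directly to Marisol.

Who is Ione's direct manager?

Idris

Ione reports directly to Idris.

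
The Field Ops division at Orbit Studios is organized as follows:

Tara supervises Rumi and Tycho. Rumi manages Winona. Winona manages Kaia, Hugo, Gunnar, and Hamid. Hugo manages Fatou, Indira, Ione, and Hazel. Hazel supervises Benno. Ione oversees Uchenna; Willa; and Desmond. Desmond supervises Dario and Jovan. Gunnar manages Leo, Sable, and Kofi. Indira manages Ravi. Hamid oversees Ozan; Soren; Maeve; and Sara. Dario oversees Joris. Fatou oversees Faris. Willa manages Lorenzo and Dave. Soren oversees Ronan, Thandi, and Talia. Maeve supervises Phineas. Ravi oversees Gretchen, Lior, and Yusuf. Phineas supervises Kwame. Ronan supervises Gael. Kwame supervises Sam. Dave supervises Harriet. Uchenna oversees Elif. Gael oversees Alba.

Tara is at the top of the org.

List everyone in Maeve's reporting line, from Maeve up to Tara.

Maeve reports to Hamid. Hamid reports to Winona. Winona reports to Rumi. Rumi reports to Tara. Tara is at the top.

Maeve -> Hamid -> Winona -> Rumi -> Tara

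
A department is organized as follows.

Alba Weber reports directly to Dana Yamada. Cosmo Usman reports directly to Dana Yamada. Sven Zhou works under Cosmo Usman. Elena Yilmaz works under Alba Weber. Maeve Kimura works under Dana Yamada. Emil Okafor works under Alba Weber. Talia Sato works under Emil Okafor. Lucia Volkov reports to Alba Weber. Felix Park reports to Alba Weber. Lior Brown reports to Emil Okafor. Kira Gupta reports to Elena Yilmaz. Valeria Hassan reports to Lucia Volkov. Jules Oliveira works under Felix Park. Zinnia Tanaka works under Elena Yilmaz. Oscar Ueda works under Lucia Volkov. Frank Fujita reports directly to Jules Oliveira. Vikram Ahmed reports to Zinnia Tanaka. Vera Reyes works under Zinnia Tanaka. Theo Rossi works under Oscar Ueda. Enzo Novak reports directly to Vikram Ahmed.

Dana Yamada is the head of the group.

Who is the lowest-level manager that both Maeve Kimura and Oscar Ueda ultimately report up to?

Dana Yamada

Maeve Kimura's chain of managers is Dana Yamada. Oscar Ueda's chain of managers is Lucia Volkov, Alba Weber, Dana Yamada. The first manager that appears in both chains is Dana Yamada.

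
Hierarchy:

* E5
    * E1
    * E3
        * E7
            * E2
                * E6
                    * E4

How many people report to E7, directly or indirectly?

E7 directly manages E2. Under E2: E6, E4 (2). That's 3 in total.

3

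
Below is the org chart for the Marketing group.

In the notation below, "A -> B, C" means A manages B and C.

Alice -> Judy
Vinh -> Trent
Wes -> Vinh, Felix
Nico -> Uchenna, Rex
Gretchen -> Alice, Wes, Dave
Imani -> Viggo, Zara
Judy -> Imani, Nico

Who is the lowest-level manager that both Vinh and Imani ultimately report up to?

Vinh's chain of managers is Wes, Gretchen. Imani's chain of managers is Judy, Alice, Gretchen. The first manager that appears in both chains is Gretchen.

Gretchen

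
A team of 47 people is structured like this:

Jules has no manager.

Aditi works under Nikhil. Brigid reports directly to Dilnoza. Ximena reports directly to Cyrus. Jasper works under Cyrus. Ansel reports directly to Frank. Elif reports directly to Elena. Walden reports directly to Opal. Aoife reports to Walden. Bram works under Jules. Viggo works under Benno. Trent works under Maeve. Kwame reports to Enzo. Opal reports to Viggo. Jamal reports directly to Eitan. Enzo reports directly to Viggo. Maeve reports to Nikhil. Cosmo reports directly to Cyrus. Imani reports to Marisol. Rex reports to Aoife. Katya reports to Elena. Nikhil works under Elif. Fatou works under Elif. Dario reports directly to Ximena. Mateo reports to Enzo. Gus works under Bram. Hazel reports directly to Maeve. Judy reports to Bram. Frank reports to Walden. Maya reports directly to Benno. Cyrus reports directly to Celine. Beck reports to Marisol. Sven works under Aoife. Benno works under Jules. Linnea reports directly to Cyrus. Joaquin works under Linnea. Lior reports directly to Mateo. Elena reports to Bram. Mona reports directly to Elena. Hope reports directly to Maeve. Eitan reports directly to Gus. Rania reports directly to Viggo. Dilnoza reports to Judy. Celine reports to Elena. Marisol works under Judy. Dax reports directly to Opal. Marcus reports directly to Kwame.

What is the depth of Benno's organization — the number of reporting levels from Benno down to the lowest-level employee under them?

5

The longest chain under Benno runs Benno → Viggo → Opal → Walden → Aoife → Sven, which is 5 levels below Benno.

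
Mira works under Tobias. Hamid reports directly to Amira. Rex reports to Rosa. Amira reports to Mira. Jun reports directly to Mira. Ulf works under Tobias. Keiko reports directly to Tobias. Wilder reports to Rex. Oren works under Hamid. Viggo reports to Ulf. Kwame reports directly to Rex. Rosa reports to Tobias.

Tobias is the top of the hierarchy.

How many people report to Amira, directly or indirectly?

2

Amira directly manages Hamid. Under Hamid: Oren (1). That's 2 in total.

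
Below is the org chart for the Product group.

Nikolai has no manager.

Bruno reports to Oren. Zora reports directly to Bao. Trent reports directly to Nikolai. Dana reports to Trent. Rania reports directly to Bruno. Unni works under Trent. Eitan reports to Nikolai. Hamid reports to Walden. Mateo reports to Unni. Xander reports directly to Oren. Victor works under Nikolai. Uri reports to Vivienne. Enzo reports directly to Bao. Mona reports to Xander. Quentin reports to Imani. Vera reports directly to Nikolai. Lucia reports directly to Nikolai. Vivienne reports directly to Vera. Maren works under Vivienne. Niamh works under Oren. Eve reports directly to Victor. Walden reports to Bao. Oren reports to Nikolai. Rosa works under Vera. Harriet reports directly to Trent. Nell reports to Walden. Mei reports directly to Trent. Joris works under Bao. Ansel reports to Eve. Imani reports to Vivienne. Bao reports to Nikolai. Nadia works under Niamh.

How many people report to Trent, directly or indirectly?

Trent directly manages Mei, Harriet, Unni, Dana. Mei has no reports. Harriet has no reports. Under Unni: Mateo (1). Dana has no reports. So Trent's organization is 4 direct reports plus everyone under them: 1 + 1 + 2 + 1 = 5.

5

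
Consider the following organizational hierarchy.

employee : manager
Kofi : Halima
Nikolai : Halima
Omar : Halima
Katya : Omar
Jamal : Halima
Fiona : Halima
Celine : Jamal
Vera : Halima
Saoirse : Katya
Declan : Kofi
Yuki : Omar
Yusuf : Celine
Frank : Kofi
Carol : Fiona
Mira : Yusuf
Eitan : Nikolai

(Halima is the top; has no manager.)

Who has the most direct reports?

Direct-report counts: Halima has 6; Fiona has 1; Jamal has 1; Celine has 1; Yusuf has 1; Omar has 2; Katya has 1; Nikolai has 1; Kofi has 2. The largest is 6, held by Halima.

Halima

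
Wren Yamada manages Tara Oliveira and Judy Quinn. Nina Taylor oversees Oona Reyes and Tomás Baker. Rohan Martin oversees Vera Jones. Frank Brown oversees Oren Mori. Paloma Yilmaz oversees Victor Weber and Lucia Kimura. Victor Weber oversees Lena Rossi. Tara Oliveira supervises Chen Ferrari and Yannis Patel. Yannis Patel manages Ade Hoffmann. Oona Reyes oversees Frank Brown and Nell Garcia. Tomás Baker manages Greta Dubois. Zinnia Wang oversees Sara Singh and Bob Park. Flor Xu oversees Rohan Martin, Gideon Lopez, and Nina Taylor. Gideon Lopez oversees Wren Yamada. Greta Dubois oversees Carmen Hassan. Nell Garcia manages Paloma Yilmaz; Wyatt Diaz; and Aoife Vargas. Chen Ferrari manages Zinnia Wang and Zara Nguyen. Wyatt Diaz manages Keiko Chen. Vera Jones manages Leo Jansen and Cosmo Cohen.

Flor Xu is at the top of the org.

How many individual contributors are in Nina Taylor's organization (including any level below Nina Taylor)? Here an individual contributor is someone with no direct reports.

The people in Nina Taylor's organization with no one reporting to them are Carmen Hassan, Aoife Vargas, Keiko Chen, Lucia Kimura, Lena Rossi, Oren Mori. That is 6.

6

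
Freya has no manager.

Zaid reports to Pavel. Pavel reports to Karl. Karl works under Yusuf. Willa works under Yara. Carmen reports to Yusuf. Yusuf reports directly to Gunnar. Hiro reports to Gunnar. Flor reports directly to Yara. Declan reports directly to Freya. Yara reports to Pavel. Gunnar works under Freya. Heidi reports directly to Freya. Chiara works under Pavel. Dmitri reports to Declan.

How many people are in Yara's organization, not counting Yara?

Yara directly manages Flor, Willa. Flor has no reports. Willa has no reports. So Yara's organization is 2 direct reports plus everyone under them: 1 + 1 = 2.

2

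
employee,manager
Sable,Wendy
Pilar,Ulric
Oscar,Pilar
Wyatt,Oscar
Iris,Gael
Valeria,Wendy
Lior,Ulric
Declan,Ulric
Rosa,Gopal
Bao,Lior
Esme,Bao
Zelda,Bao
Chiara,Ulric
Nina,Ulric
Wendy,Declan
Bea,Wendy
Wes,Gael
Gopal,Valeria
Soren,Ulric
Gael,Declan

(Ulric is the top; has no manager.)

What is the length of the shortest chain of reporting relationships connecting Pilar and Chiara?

Pilar is 1 level below Ulric, and Chiara is 1 level below Ulric (their lowest common manager). The shortest path runs up from Pilar to Ulric and back down to Chiara: 1 + 1 = 2 links.

2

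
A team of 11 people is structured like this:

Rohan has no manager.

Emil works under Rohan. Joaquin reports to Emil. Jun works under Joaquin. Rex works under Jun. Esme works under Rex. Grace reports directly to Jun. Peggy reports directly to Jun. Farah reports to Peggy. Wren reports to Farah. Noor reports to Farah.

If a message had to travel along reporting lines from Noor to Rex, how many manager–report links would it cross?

4

Noor is 3 levels below Jun, and Rex is 1 level below Jun (their lowest common manager). The shortest path runs up from Noor to Jun and back down to Rex: 3 + 1 = 4 links.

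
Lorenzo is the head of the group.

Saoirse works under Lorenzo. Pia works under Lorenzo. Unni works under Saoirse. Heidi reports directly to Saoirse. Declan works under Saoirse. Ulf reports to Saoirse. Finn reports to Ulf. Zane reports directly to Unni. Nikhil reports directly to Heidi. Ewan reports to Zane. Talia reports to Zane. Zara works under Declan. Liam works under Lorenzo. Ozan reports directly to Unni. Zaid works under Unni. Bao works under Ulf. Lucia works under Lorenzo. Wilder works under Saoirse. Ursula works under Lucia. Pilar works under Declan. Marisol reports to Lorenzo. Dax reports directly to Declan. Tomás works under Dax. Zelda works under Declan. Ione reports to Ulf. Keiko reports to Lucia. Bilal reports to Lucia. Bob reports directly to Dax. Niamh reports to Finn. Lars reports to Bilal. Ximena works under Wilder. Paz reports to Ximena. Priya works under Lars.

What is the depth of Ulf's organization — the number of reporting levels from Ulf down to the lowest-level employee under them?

2

The longest chain under Ulf runs Ulf → Finn → Niamh, which is 2 levels below Ulf.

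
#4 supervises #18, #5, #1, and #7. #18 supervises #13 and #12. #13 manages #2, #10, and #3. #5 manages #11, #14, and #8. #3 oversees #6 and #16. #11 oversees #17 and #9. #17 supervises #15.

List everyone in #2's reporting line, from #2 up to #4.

#2 -> #13 -> #18 -> #4

#2 reports to #13. #13 reports to #18. #18 reports to #4. #4 is at the top.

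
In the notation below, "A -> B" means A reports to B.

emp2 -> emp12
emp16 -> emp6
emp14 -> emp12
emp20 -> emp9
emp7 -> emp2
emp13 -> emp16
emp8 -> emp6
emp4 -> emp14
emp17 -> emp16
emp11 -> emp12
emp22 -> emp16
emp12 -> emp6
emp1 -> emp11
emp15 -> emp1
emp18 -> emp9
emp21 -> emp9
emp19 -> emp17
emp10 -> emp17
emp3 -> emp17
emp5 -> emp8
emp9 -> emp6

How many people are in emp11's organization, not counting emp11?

2

emp11 directly manages emp1. Under emp1: emp15 (1). That's 2 in total.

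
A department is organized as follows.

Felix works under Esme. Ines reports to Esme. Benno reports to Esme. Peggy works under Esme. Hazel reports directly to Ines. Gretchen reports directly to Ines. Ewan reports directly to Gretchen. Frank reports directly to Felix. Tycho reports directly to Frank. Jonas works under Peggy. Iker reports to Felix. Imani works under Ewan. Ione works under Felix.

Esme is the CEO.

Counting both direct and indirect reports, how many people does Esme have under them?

Esme directly manages Felix, Ines, Benno, Peggy. Under Felix: Ione, Iker, Frank, Tycho (4). Under Ines: Gretchen, Ewan, Imani, Hazel (4). Benno has no reports. Under Peggy: Jonas (1). So Esme's organization is 4 direct reports plus everyone under them: 5 + 5 + 1 + 2 = 13.

13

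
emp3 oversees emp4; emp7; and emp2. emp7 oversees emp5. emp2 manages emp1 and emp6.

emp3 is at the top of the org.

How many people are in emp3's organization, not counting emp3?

6

emp3 directly manages emp7, emp2, emp4. Under emp7: emp5 (1). Under emp2: emp6, emp1 (2). emp4 has no reports. So emp3's organization is 3 direct reports plus everyone under them: 2 + 3 + 1 = 6.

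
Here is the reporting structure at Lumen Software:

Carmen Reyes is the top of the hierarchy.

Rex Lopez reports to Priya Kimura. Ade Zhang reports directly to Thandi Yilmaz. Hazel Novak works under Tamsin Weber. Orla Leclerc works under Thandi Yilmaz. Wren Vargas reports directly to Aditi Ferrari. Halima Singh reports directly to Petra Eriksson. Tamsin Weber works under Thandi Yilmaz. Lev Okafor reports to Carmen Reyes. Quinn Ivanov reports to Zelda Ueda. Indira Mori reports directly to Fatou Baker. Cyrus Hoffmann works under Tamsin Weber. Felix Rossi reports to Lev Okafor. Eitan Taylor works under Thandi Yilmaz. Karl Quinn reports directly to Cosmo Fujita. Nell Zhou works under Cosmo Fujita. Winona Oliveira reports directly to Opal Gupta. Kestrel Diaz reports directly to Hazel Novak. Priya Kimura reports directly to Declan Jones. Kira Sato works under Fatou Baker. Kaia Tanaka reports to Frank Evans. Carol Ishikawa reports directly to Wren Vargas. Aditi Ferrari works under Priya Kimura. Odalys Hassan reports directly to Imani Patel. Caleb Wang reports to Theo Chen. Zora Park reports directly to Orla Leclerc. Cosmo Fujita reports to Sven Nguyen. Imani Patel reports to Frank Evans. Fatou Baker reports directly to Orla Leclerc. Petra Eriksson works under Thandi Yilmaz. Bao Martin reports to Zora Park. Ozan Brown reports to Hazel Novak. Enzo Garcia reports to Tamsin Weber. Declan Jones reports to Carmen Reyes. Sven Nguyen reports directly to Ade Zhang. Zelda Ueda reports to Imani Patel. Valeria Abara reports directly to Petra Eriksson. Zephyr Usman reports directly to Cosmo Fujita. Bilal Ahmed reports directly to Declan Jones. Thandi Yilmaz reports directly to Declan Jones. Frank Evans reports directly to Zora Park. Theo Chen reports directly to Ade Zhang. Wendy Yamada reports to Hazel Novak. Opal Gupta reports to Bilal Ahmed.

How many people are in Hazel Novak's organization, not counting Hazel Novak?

Hazel Novak directly manages Ozan Brown, Kestrel Diaz, Wendy Yamada. Ozan Brown has no reports. Kestrel Diaz has no reports. Wendy Yamada has no reports. So Hazel Novak's organization is 3 direct reports plus everyone under them: 1 + 1 + 1 = 3.

3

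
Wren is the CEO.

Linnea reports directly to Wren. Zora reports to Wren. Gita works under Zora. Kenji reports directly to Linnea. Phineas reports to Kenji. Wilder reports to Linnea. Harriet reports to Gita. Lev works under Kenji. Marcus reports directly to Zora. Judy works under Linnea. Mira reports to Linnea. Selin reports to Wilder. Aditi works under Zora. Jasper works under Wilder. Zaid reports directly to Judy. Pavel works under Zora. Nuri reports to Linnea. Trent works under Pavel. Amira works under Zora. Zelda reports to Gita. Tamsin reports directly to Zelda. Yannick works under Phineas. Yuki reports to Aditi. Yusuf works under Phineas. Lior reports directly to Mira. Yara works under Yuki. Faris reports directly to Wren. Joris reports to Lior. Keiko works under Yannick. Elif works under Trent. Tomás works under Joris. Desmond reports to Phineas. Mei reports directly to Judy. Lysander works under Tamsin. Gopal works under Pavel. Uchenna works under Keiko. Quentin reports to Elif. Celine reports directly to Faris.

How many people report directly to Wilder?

2

Wilder directly manages Selin, Jasper. That is 2 direct reports.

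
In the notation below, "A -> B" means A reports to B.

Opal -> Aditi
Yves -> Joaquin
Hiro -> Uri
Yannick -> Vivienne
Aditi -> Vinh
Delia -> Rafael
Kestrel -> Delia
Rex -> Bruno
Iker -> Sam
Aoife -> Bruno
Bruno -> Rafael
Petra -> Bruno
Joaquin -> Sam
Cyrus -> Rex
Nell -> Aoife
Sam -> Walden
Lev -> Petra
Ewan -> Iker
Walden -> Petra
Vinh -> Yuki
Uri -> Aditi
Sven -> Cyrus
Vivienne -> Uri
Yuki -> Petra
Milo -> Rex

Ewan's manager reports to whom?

Sam

Ewan reports to Iker, and Iker reports to Sam. So Ewan's skip-level manager is Sam.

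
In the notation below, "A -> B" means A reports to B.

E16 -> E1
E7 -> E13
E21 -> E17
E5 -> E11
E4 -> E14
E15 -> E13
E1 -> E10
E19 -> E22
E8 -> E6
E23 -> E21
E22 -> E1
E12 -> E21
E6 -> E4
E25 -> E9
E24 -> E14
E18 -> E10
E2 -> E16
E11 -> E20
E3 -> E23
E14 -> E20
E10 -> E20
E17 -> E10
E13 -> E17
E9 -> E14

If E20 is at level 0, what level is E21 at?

3

Chain from E21 up to E20: E21 → E17 → E10 → E20. That is 3 steps up, so E21 is 3 levels below E20.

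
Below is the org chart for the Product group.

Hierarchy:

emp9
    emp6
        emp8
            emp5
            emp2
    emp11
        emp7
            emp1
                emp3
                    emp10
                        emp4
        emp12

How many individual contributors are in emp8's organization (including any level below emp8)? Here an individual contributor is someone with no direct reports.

2

The people in emp8's organization with no one reporting to them are emp2, emp5. That is 2.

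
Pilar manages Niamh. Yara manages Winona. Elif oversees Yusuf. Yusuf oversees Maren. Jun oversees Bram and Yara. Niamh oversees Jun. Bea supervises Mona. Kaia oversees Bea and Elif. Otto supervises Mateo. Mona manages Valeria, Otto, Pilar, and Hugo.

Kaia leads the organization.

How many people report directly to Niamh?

Niamh directly manages Jun. That is 1 direct report.

1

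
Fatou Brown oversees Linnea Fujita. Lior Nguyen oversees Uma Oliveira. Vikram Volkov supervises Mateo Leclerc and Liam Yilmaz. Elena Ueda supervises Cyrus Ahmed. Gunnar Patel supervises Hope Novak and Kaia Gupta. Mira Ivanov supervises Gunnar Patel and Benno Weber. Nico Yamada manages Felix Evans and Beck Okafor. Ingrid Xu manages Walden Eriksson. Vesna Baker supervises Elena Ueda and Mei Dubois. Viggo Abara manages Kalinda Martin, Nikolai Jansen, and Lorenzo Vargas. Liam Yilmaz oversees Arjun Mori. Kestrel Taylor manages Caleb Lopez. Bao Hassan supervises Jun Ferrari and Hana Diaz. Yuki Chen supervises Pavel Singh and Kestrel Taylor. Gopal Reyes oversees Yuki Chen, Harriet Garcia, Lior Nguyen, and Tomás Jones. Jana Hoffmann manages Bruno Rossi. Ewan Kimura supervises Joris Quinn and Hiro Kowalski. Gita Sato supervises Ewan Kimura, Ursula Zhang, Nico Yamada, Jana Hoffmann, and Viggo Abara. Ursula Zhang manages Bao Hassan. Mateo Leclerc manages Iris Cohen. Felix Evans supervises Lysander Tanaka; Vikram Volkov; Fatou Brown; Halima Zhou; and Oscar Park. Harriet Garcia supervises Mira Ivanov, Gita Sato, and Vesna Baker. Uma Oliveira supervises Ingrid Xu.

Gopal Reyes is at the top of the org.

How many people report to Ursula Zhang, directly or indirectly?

Ursula Zhang directly manages Bao Hassan. Under Bao Hassan: Hana Diaz, Jun Ferrari (2). That's 3 in total.

3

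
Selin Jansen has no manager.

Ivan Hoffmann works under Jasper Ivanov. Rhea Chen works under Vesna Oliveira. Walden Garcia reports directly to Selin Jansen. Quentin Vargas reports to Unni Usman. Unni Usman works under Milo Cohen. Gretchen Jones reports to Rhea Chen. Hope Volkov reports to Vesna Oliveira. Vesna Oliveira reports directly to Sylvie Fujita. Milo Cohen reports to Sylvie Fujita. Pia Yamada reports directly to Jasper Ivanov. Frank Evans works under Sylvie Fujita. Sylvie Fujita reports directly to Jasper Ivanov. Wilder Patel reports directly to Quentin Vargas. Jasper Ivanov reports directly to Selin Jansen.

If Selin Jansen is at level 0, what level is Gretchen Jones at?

Chain from Gretchen Jones up to Selin Jansen: Gretchen Jones → Rhea Chen → Vesna Oliveira → Sylvie Fujita → Jasper Ivanov → Selin Jansen. That is 5 steps up, so Gretchen Jones is 5 levels below Selin Jansen.

5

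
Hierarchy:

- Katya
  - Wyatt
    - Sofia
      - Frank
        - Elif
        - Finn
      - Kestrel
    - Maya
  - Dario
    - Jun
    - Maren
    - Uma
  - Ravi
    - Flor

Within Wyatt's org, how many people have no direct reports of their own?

4

The people in Wyatt's organization with no one reporting to them are Maya, Kestrel, Finn, Elif. That is 4.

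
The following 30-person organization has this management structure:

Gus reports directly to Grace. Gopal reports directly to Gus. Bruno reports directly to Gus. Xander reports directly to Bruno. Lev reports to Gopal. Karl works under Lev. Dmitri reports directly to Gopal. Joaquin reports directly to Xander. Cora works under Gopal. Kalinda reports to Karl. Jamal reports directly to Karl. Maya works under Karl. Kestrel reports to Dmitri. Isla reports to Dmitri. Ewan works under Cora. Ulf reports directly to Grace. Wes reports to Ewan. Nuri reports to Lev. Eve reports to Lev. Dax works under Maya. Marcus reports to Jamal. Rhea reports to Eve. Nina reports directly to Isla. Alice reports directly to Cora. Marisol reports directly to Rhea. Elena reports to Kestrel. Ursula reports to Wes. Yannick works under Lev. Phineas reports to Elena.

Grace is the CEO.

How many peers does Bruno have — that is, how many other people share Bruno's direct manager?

Bruno reports to Gus. Gus's other direct reports are Gopal — 1 peer.

1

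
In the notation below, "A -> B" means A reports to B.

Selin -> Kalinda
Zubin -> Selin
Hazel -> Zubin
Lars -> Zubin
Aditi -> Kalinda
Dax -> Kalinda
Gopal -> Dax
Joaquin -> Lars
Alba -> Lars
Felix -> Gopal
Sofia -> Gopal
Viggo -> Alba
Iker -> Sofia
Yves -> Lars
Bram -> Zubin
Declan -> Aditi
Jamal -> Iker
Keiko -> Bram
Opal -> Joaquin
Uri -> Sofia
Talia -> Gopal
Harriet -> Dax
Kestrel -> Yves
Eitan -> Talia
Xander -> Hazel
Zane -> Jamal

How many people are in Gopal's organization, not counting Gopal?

Gopal directly manages Felix, Sofia, Talia. Felix has no reports. Under Sofia: Uri, Iker, Jamal, Zane (4). Under Talia: Eitan (1). So Gopal's organization is 3 direct reports plus everyone under them: 1 + 5 + 2 = 8.

8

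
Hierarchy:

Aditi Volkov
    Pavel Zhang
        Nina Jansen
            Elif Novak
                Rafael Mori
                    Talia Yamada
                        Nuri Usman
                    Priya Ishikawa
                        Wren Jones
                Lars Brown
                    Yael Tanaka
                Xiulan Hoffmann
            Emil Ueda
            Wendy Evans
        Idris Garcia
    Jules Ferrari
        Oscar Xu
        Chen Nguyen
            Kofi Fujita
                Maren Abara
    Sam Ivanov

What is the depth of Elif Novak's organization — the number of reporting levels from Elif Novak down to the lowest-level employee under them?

The longest chain under Elif Novak runs Elif Novak → Rafael Mori → Priya Ishikawa → Wren Jones, which is 3 levels below Elif Novak.

3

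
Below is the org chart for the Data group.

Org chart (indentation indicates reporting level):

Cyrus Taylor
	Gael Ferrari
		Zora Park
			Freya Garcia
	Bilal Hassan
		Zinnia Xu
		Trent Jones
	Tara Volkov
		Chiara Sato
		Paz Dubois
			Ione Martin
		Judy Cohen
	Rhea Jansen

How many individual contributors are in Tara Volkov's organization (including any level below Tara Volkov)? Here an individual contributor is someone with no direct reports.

3

The people in Tara Volkov's organization with no one reporting to them are Judy Cohen, Ione Martin, Chiara Sato. That is 3.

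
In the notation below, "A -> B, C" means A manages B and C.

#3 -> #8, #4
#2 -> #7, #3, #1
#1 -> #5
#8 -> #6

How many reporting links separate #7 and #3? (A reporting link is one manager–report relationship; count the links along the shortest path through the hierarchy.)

#7 is 1 level below #2, and #3 is 1 level below #2 (their lowest common manager). The shortest path runs up from #7 to #2 and back down to #3: 1 + 1 = 2 links.

2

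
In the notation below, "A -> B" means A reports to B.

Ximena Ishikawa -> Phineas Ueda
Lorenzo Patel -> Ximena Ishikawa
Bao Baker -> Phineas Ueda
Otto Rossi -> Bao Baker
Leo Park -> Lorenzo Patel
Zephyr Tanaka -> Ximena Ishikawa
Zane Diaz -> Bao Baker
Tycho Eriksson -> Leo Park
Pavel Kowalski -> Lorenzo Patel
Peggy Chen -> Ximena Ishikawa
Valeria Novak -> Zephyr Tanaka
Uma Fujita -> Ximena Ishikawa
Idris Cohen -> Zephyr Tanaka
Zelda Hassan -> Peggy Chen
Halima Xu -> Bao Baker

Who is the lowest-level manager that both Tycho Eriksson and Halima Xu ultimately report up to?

Phineas Ueda

Tycho Eriksson's chain of managers is Leo Park, Lorenzo Patel, Ximena Ishikawa, Phineas Ueda. Halima Xu's chain of managers is Bao Baker, Phineas Ueda. The first manager that appears in both chains is Phineas Ueda.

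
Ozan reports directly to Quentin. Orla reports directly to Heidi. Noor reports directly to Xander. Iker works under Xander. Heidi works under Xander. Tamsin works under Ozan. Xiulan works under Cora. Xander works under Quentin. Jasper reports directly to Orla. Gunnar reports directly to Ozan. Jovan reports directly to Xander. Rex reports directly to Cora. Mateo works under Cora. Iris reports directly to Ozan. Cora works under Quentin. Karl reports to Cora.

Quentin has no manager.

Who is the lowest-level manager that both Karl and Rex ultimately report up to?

Karl's chain of managers is Cora, Quentin. Rex's chain of managers is Cora, Quentin. The first manager that appears in both chains is Cora.

Cora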